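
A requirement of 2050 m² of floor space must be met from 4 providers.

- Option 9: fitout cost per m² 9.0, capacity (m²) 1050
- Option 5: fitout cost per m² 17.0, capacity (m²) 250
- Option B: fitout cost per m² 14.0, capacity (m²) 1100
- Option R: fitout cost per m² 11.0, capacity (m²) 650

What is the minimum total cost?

Use providers in increasing cost order.
Option 9 at 9.0: take all 1050 m² — 1000 still needed.
Take 650 from Option R at 11.0 — need 350 more.
Take 350 from Option B at 14.0 to finish.
Option 5: unused.
Cost = 1050×9.0 + 650×11.0 + 350×14.0 = 21500.

21500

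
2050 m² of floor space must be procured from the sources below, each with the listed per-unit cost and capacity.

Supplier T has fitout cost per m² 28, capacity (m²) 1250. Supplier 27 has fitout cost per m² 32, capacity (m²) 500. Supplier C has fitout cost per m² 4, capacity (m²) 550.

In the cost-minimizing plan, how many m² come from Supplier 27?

250

Use sources in increasing cost order.
Take 550 from Supplier C at 4 — need 1500 more.
Supplier T at 28: take all 1250 m² — 250 still needed.
Take 250 from Supplier 27 at 32 to finish.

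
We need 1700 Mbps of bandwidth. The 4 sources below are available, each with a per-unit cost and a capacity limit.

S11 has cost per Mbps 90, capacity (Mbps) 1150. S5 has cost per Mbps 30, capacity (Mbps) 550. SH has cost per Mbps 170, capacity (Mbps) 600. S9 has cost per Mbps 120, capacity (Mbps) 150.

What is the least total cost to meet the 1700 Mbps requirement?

120000

Fill from the cheapest source first.
Take 550 from S5 at 30 → need 1150 more.
S11 (90): use full 1150 → 0 Mbps to go.
S9, SH: unused.
Cost = 550×30 + 1150×90 = 120000.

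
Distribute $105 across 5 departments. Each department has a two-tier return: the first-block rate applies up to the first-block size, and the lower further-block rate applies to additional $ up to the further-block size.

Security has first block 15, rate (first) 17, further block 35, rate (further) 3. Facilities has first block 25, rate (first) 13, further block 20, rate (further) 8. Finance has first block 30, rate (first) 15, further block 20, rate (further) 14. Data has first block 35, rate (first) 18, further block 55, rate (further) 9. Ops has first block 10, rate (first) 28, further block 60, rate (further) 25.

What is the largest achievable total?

2410

Treat each block as its own option and order by rate: Ops/first 28 > Ops/second 25 > Data/first 18 > Security/first 17 > Finance/first 15 > Finance/second 14 > Facilities/first 13 > Data/second 9 > Facilities/second 8 > Security/second 3.
Fill Ops first block (10 at 28) → 95 left.
Ops/second (25): +60 → 35 left.
Fill Data first block (35 at 18) → 0 left.
Total = 28×10 + 25×60 + 18×35 = 2410.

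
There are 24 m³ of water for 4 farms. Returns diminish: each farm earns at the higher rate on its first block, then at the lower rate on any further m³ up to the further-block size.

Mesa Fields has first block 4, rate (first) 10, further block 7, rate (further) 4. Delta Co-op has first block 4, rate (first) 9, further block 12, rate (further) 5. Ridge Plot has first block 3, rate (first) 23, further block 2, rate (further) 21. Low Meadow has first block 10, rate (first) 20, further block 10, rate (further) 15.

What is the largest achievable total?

446

Treat each block as its own option and order by rate: Ridge Plot/first 23 > Ridge Plot/second 21 > Low Meadow/first 20 > Low Meadow/second 15 > Mesa Fields/first 10 > Delta Co-op/first 9 > Delta Co-op/second 5 > Mesa Fields/second 4.
Ridge Plot first at 23: fill all 3 → 21 left.
Ridge Plot second at 21: fill all 2 → 19 left.
Fill Low Meadow first block (10 at 20) → 9 left.
9 remain; put them into Low Meadow second at 15.
Total = 23×3 + 21×2 + 20×10 + 15×9 = 446.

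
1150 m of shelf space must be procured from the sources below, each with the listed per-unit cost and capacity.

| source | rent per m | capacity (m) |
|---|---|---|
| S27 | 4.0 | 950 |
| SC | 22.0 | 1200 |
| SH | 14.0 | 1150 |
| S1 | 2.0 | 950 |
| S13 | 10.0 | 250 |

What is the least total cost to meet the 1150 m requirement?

2700

Fill from the cheapest source first.
Take 950 from S1 at 2.0 ; need 200 more.
Take 200 from S27 at 4.0 to finish.
S13, SH, SC: unused.
Cost = 950×2.0 + 200×4.0 = 2700.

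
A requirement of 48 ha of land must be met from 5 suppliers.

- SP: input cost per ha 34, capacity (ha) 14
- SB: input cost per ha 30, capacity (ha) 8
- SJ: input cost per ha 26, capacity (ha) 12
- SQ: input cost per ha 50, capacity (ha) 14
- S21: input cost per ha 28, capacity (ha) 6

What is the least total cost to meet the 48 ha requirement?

Fill from the cheapest supplier first.
SJ (26): use full 12 ; 36 ha to go.
S21 (28): use full 6 ; 30 ha to go.
SB at 30: take all 8 ha ; 22 still needed.
SP (34): use full 14 ; 8 ha to go.
SQ (50): take the remaining 8 ; done.
Cost = 12×26 + 6×28 + 8×30 + 14×34 + 8×50 = 1596.

1596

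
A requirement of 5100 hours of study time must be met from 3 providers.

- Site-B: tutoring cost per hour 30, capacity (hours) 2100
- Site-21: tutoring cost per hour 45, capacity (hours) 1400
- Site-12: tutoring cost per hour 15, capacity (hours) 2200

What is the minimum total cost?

132000

Use providers in increasing cost order.
Take 2200 from Site-12 at 15 ; need 2900 more.
Site-B at 30: take all 2100 hours ; 800 still needed.
Site-21 at 45: take 800 of its 1400 ; requirement met.
Cost = 2200×15 + 2100×30 + 800×45 = 132000.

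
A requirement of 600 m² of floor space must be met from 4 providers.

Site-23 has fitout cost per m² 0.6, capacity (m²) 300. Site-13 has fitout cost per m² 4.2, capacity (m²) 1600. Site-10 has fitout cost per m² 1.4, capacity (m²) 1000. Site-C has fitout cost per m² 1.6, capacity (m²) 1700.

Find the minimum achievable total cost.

600

Cheapest first:
Site-23 (0.6): use full 300 → 300 m² to go.
Site-10 (1.4): take the remaining 300 → done.
Site-C, Site-13: unused.
Cost = 300×0.6 + 300×1.4 = 600.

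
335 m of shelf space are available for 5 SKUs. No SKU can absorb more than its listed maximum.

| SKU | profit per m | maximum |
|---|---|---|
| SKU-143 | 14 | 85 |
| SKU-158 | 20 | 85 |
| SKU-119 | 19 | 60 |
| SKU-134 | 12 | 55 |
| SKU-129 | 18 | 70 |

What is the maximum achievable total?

5710

Rank by profit per m: SKU-158 20 > SKU-119 19 > SKU-129 18 > SKU-143 14 > SKU-134 12.
SKU-158 takes 85 to reach its cap of 85 ; 250 left.
SKU-119: +60 to 60 (cap) ; 190 left.
Give SKU-129 70 to hit its cap of 70 ; 120 left.
SKU-143: +85 to 85 (cap) ; 35 left.
SKU-134: +35 (room for 55) → 35. Pool exhausted.
Total = 14×85 + 20×85 + 19×60 + 12×35 + 18×70 = 5710.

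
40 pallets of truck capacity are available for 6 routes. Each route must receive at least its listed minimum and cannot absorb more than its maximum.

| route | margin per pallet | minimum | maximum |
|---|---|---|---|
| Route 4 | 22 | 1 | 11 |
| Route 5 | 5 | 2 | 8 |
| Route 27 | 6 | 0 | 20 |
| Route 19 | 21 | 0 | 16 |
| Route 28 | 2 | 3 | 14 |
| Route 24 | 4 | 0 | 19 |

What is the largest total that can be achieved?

Meeting every minimum uses 1+2+0+0+3+0 = 6 pallets, leaving 34.
Rank by margin per pallet: Route 4 22 > Route 19 21 > Route 27 6 > Route 5 5 > Route 24 4 > Route 28 2.
Route 4 takes 10 more to reach its cap of 11 → 24 left.
Route 19 takes 16 more to reach its cap of 16 → 8 left.
Only 8 left; Route 27 takes them to reach 8.
Total = 22×11 + 5×2 + 6×8 + 21×16 + 2×3 = 642.

642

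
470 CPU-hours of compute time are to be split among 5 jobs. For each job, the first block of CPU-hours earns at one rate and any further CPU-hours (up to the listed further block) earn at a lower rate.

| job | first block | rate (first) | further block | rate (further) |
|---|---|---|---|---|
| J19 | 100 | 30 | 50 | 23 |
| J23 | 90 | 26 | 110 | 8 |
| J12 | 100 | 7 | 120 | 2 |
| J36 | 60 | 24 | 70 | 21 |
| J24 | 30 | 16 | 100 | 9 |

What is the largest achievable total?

Rank every tier by rate: J19/first 30 > J23/first 26 > J36/first 24 > J19/second 23 > J36/second 21 > J24/first 16 > J24/second 9 > J23/second 8 > J12/first 7 > J12/second 2.
Fill J19 first block (100 at 30) ; 370 left.
J23 first at 26: fill all 90 ; 280 left.
J36 first at 24: fill all 60 ; 220 left.
J19 second at 23: fill all 50 ; 170 left.
J36/second (21): +70 ; 100 left.
Fill J24 first block (30 at 16) ; 70 left.
J24/second: +70 of 100 at 9; pool empty.
Total = 30×100 + 26×90 + 24×60 + 23×50 + 21×70 + 16×30 + 9×70 = 10510.

10510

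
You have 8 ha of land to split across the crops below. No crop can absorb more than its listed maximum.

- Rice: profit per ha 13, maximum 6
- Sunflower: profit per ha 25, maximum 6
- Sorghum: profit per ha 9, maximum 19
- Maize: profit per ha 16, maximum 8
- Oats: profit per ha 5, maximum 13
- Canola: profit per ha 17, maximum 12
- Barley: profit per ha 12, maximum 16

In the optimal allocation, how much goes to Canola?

Highest profit per ha first: Sunflower 25 > Canola 17 > Maize 16 > Rice 13 > Barley 12 > Sorghum 9 > Oats 5.
Sunflower: +6 to 6 (cap) ; 2 left.
Only 2 left; Canola takes them to reach 2.

2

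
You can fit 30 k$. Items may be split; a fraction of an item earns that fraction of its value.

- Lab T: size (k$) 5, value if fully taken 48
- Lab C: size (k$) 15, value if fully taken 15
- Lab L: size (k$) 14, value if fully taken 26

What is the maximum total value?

Rank by value-to-size ratio: Lab T 48/5≈9.6, Lab L 26/14≈1.86, Lab C 15/15≈1.
Lab T: take in full, 5 k$ for value 48 → 25 left.
All 14 k$ of Lab L fit (value 26) → 11 remain.
Fill the last 11 k$ with part of Lab C: 11/15 of it earns 11.
Total value = 85.

85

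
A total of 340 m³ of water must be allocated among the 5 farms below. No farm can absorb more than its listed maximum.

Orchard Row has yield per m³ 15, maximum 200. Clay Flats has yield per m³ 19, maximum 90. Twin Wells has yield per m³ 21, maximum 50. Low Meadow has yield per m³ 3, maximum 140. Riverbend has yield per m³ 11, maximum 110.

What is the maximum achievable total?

5760

Highest yield per m³ first: Twin Wells 21 > Clay Flats 19 > Orchard Row 15 > Riverbend 11 > Low Meadow 3.
Twin Wells takes 50 to reach its cap of 50 — 290 left.
Clay Flats takes 90 to reach its cap of 90 — 200 left.
Give Orchard Row 200 to hit its cap of 200 — 0 left.
Total = 15×200 + 19×90 + 21×50 = 5760.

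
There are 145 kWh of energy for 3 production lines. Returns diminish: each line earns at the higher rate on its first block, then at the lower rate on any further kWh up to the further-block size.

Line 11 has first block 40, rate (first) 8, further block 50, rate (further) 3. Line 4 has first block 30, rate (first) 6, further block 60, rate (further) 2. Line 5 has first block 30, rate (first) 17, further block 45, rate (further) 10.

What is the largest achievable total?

1460

Rank every tier by rate: Line 5/tier1 17 > Line 5/tier2 10 > Line 11/tier1 8 > Line 4/tier1 6 > Line 11/tier2 3 > Line 4/tier2 2.
Line 5/tier1 (17): +30 ; 115 left.
Fill Line 5 tier2 block (45 at 10) ; 70 left.
Line 11 tier1 at 8: fill all 40 ; 30 left.
Fill Line 4 tier1 block (30 at 6) ; 0 left.
Total = 17×30 + 10×45 + 8×40 + 6×30 = 1460.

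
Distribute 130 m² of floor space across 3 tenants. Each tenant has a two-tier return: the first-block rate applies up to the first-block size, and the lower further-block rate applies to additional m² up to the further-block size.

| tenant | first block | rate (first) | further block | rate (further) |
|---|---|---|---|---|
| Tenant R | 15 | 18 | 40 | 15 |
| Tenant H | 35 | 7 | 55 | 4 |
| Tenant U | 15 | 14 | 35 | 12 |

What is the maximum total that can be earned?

Treat each block as its own option and order by rate: Tenant R/tier1 18 > Tenant R/tier2 15 > Tenant U/tier1 14 > Tenant U/tier2 12 > Tenant H/tier1 7 > Tenant H/tier2 4.
Tenant R tier1 at 18: fill all 15 ; 115 left.
Tenant R/tier2 (15): +40 ; 75 left.
Tenant U tier1 at 14: fill all 15 ; 60 left.
Tenant U/tier2 (12): +35 ; 25 left.
25 remain; put them into Tenant H tier1 at 7.
Total = 18×15 + 15×40 + 14×15 + 12×35 + 7×25 = 1675.

1675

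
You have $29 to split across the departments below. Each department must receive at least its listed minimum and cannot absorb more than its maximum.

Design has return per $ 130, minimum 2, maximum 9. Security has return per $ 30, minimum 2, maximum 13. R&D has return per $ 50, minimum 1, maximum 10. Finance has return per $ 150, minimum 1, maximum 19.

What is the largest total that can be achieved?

Meeting every minimum uses 2+2+1+1 = 6 $, leaving 23.
Rank by return per $: Finance 150 > Design 130 > R&D 50 > Security 30.
Finance: +18 to 19 (cap) ; 5 left.
Only 5 left; Design takes them to reach 7.
Total = 130×7 + 30×2 + 50×1 + 150×19 = 3870.

3870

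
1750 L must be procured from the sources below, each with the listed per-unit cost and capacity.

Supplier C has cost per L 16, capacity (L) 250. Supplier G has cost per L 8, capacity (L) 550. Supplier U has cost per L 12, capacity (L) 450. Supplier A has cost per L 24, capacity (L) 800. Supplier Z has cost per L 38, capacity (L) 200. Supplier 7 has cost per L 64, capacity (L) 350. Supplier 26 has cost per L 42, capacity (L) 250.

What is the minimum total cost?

Cheapest first:
Supplier G (8): use full 550 → 1200 L to go.
Supplier U at 12: take all 450 L → 750 still needed.
Supplier C at 16: take all 250 L → 500 still needed.
Supplier A (24): take the remaining 500 → done.
Supplier Z, Supplier 26, Supplier 7: unused.
Cost = 550×8 + 450×12 + 250×16 + 500×24 = 25800.

25800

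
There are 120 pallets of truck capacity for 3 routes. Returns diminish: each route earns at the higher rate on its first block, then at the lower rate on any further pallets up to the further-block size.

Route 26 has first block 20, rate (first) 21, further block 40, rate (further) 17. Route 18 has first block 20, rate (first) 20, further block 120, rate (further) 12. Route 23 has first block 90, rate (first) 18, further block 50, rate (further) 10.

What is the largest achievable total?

Order all 6 blocks by rate: Route 26/first 21 > Route 18/first 20 > Route 23/first 18 > Route 26/second 17 > Route 18/second 12 > Route 23/second 10.
Route 26/first (21): +20 → 100 left.
Route 18/first (20): +20 → 80 left.
Route 23 first at 18: only 80 left, fill 80.
Total = 21×20 + 20×20 + 18×80 = 2260.

2260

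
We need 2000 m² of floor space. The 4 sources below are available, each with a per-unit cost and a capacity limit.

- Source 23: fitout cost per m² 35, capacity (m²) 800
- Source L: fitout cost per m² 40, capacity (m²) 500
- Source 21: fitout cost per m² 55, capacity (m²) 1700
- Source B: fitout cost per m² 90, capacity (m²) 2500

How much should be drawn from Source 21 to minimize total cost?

700

Cheapest first:
Source 23 at 35: take all 800 m² ; 1200 still needed.
Source L (40): use full 500 ; 700 m² to go.
Take 700 from Source 21 at 55 to finish.
Source B: unused.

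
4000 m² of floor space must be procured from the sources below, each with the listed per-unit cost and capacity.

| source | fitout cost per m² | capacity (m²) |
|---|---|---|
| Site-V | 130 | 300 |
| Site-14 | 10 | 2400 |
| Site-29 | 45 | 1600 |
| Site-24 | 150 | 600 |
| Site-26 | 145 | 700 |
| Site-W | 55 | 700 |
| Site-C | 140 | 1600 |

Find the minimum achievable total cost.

96000

Cheapest first:
Site-14 (10): use full 2400 → 1600 m² to go.
Take 1600 from Site-29 at 45 → need 0 more.
Site-W, Site-V, Site-C, Site-26, Site-24: unused.
Cost = 2400×10 + 1600×45 = 96000.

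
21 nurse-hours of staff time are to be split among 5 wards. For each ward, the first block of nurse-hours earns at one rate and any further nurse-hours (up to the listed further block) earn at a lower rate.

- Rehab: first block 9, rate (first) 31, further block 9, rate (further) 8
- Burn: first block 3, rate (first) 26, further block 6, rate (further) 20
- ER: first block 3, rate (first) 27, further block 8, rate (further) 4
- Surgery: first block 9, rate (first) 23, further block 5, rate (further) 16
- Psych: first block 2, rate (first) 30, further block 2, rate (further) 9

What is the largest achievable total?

590

Treat each block as its own option and order by rate: Rehab/tier1 31 > Psych/tier1 30 > ER/tier1 27 > Burn/tier1 26 > Surgery/tier1 23 > Burn/tier2 20 > Surgery/tier2 16 > Psych/tier2 9 > Rehab/tier2 8 > ER/tier2 4.
Rehab/tier1 (31): +9 → 12 left.
Psych/tier1 (30): +2 → 10 left.
ER tier1 at 27: fill all 3 → 7 left.
Burn/tier1 (26): +3 → 4 left.
Surgery tier1 at 23: only 4 left, fill 4.
Total = 31×9 + 30×2 + 27×3 + 26×3 + 23×4 = 590.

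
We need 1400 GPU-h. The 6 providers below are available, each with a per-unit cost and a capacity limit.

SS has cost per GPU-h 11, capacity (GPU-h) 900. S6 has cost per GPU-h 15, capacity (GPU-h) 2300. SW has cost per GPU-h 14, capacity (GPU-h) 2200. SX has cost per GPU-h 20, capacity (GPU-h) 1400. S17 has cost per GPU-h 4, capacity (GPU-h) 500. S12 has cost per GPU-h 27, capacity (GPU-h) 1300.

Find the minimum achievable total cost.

11900

Cheapest first:
Take 500 from S17 at 4 ; need 900 more.
SS at 11: take all 900 GPU-h ; 0 still needed.
SW, S6, SX, S12: unused.
Cost = 500×4 + 900×11 = 11900.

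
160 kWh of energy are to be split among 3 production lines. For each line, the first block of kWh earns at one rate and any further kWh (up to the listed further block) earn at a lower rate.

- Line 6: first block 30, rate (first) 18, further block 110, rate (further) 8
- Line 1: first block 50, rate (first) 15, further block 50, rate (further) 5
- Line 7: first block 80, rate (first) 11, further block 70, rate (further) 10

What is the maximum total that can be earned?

2170

Rank every tier by rate: Line 6/T1 18 > Line 1/T1 15 > Line 7/T1 11 > Line 7/T2 10 > Line 6/T2 8 > Line 1/T2 5.
Line 6/T1 (18): +30 ; 130 left.
Line 1/T1 (15): +50 ; 80 left.
Line 7 T1 at 11: fill all 80 ; 0 left.
Total = 18×30 + 15×50 + 11×80 = 2170.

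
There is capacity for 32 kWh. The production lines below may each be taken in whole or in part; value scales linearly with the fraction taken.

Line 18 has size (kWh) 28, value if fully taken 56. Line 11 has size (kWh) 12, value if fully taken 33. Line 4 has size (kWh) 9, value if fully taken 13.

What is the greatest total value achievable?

Rank by value-to-size ratio: Line 11 33/12≈2.75, Line 18 56/28≈2, Line 4 13/9≈1.44.
Line 11: take in full, 12 kWh for value 33 — 20 left.
Fill the last 20 kWh with part of Line 18: 20/28 of it earns 40.
Total value = 73.

73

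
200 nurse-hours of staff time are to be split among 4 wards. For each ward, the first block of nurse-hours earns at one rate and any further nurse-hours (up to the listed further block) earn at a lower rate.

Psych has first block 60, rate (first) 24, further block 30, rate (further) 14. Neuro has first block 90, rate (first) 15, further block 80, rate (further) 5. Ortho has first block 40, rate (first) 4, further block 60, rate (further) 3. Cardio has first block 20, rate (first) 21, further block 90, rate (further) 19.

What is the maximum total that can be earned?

4020

Treat each block as its own option and order by rate: Psych/tier1 24 > Cardio/tier1 21 > Cardio/tier2 19 > Neuro/tier1 15 > Psych/tier2 14 > Neuro/tier2 5 > Ortho/tier1 4 > Ortho/tier2 3.
Psych tier1 at 24: fill all 60 ; 140 left.
Cardio/tier1 (21): +20 ; 120 left.
Cardio/tier2 (19): +90 ; 30 left.
30 remain; put them into Neuro tier1 at 15.
Total = 24×60 + 21×20 + 19×90 + 15×30 = 4020.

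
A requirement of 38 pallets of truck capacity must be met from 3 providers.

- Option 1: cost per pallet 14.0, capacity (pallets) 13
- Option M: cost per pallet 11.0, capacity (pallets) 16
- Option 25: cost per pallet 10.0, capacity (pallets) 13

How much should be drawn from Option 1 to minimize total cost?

Cheapest first:
Take 13 from Option 25 at 10.0 ; need 25 more.
Take 16 from Option M at 11.0 ; need 9 more.
Option 1 (14.0): take the remaining 9 ; done.

9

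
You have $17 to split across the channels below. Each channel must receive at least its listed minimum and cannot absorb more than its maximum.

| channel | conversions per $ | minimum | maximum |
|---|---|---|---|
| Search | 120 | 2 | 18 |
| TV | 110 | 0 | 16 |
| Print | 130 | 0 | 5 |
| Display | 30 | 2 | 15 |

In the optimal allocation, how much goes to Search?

10

Meeting every minimum uses 2+0+0+2 = 4 $, leaving 13.
Order the channels by conversions per $: Print 130 > Search 120 > TV 110 > Display 30.
Print takes 5 more to reach its cap of 5 ; 8 left.
Only 8 left; Search takes them to reach 10.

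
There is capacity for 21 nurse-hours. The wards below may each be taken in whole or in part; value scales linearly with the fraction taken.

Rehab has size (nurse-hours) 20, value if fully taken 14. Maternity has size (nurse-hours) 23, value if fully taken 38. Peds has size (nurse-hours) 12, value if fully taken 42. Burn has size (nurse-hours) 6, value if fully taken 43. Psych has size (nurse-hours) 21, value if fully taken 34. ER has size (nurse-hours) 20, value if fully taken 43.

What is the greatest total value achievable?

Rank by value-to-size ratio: Burn 43/6≈7.17, Peds 42/12≈3.5, ER 43/20≈2.15, Maternity 38/23≈1.65, Psych 34/21≈1.62, Rehab 14/20≈0.7.
Burn: take in full, 6 nurse-hours for value 43 → 15 left.
Take all of Peds (12 nurse-hours, value 42) → 3 nurse-hours left.
3 nurse-hours left: a 3/20 share of ER gives 43×3/20 = 6.45.
Total value = 91.45.

91.45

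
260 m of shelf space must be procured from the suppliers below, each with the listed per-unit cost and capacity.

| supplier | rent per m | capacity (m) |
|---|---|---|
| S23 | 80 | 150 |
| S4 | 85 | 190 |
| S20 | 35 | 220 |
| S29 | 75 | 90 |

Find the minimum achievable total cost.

Fill from the cheapest supplier first.
Take 220 from S20 at 35 ; need 40 more.
S29 (75): take the remaining 40 ; done.
S23, S4: unused.
Cost = 220×35 + 40×75 = 10700.

10700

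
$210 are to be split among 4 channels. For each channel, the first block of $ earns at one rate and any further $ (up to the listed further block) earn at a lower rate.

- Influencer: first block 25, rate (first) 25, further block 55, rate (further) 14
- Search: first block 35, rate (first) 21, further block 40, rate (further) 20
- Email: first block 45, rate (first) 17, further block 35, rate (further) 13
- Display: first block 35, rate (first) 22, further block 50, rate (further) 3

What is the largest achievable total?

4115

Order all 8 blocks by rate: Influencer/T1 25 > Display/T1 22 > Search/T1 21 > Search/T2 20 > Email/T1 17 > Influencer/T2 14 > Email/T2 13 > Display/T2 3.
Fill Influencer T1 block (25 at 25) ; 185 left.
Display/T1 (22): +35 ; 150 left.
Fill Search T1 block (35 at 21) ; 115 left.
Search/T2 (20): +40 ; 75 left.
Email T1 at 17: fill all 45 ; 30 left.
Influencer/T2: +30 of 55 at 14; pool empty.
Total = 25×25 + 22×35 + 21×35 + 20×40 + 17×45 + 14×30 = 4115.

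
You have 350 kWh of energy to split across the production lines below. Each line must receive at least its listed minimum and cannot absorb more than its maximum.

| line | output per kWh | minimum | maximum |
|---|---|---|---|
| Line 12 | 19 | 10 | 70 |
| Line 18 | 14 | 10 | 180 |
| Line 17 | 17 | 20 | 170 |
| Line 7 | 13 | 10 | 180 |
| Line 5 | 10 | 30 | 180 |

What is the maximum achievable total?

5630

Meeting every minimum uses 10+10+20+10+30 = 80 kWh, leaving 270.
Order the production lines by output per kWh: Line 12 19 > Line 17 17 > Line 18 14 > Line 7 13 > Line 5 10.
Line 12: +60 to 70 (cap) ; 210 left.
Give Line 17 150 more to hit its cap of 170 ; 60 left.
Line 18: +60 (room for 170) → 70. Pool exhausted.
Total = 19×70 + 14×70 + 17×170 + 13×10 + 10×30 = 5630.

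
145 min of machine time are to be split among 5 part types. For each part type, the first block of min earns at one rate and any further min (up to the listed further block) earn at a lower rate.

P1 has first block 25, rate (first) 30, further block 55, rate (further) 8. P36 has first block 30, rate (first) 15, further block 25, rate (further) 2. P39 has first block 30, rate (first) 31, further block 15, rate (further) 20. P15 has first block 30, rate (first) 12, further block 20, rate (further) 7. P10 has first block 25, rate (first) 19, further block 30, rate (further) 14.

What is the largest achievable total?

Order all 10 blocks by rate: P39/T1 31 > P1/T1 30 > P39/T2 20 > P10/T1 19 > P36/T1 15 > P10/T2 14 > P15/T1 12 > P1/T2 8 > P15/T2 7 > P36/T2 2.
P39 T1 at 31: fill all 30 → 115 left.
P1 T1 at 30: fill all 25 → 90 left.
P39 T2 at 20: fill all 15 → 75 left.
Fill P10 T1 block (25 at 19) → 50 left.
P36/T1 (15): +30 → 20 left.
P10 T2 at 14: only 20 left, fill 20.
Total = 31×30 + 30×25 + 20×15 + 19×25 + 15×30 + 14×20 = 3185.

3185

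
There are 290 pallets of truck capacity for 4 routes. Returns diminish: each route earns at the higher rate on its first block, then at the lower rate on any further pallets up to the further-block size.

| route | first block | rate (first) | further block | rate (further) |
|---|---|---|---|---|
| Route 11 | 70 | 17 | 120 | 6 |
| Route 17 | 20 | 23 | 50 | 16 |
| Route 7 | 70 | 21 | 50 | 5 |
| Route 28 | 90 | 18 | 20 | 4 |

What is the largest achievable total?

5380

Order all 8 blocks by rate: Route 17/T1 23 > Route 7/T1 21 > Route 28/T1 18 > Route 11/T1 17 > Route 17/T2 16 > Route 11/T2 6 > Route 7/T2 5 > Route 28/T2 4.
Route 17 T1 at 23: fill all 20 → 270 left.
Route 7/T1 (21): +70 → 200 left.
Fill Route 28 T1 block (90 at 18) → 110 left.
Fill Route 11 T1 block (70 at 17) → 40 left.
Route 17 T2 at 16: only 40 left, fill 40.
Total = 23×20 + 21×70 + 18×90 + 17×70 + 16×40 = 5380.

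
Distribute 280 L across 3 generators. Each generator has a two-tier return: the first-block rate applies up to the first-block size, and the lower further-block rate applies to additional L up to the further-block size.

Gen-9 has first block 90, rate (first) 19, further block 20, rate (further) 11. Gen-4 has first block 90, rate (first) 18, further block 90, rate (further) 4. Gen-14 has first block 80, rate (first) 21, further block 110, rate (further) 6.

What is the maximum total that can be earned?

Order all 6 blocks by rate: Gen-14/T1 21 > Gen-9/T1 19 > Gen-4/T1 18 > Gen-9/T2 11 > Gen-14/T2 6 > Gen-4/T2 4.
Fill Gen-14 T1 block (80 at 21) — 200 left.
Fill Gen-9 T1 block (90 at 19) — 110 left.
Gen-4 T1 at 18: fill all 90 — 20 left.
Gen-9 T2 at 11: fill all 20 — 0 left.
Total = 21×80 + 19×90 + 18×90 + 11×20 = 5230.

5230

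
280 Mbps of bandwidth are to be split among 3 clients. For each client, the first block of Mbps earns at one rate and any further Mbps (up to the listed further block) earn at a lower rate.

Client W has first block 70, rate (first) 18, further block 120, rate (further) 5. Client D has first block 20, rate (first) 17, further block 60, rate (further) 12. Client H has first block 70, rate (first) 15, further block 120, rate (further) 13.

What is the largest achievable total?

Rank every tier by rate: Client W/T1 18 > Client D/T1 17 > Client H/T1 15 > Client H/T2 13 > Client D/T2 12 > Client W/T2 5.
Client W/T1 (18): +70 — 210 left.
Client D T1 at 17: fill all 20 — 190 left.
Fill Client H T1 block (70 at 15) — 120 left.
Fill Client H T2 block (120 at 13) — 0 left.
Total = 18×70 + 17×20 + 15×70 + 13×120 = 4210.

4210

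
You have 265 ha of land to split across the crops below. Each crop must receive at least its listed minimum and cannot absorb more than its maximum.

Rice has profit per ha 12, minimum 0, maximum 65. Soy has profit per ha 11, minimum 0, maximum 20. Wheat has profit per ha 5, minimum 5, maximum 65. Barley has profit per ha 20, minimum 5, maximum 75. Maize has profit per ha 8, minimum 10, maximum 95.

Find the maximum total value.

3310

Meeting every minimum uses 0+0+5+5+10 = 20 ha, leaving 245.
Rank by profit per ha: Barley 20 > Rice 12 > Soy 11 > Maize 8 > Wheat 5.
Barley: +70 to 75 (cap) → 175 left.
Give Rice 65 more to hit its cap of 65 → 110 left.
Give Soy 20 more to hit its cap of 20 → 90 left.
Maize: +85 to 95 (cap) → 5 left.
Only 5 left; Wheat takes them to reach 10.
Total = 12×65 + 11×20 + 5×10 + 20×75 + 8×95 = 3310.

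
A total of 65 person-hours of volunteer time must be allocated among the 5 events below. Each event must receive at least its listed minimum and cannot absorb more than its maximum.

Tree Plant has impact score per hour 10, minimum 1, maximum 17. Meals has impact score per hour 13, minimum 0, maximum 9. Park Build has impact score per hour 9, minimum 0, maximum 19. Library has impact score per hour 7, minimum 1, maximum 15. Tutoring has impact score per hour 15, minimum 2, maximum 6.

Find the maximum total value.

646

Meeting every minimum uses 1+0+0+1+2 = 4 person-hours, leaving 61.
Rank by impact score per hour: Tutoring 15 > Meals 13 > Tree Plant 10 > Park Build 9 > Library 7.
Tutoring takes 4 more to reach its cap of 6 → 57 left.
Meals: +9 to 9 (cap) → 48 left.
Tree Plant: +16 to 17 (cap) → 32 left.
Park Build: +19 to 19 (cap) → 13 left.
Only 13 left; Library takes them to reach 14.
Total = 10×17 + 13×9 + 9×19 + 7×14 + 15×6 = 646.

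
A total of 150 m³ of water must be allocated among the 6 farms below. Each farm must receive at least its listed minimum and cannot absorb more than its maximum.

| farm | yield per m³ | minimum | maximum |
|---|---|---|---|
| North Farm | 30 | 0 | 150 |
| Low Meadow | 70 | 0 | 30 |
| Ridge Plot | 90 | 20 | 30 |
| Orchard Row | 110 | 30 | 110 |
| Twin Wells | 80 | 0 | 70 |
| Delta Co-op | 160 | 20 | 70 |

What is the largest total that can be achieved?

19600

Meeting every minimum uses 0+0+20+30+0+20 = 70 m³, leaving 80.
Order the farms by yield per m³: Delta Co-op 160 > Orchard Row 110 > Ridge Plot 90 > Twin Wells 80 > Low Meadow 70 > North Farm 30.
Delta Co-op: +50 to 70 (cap) → 30 left.
Orchard Row has room for 80 more but only 30 remain, so it gets 60.
Total = 90×20 + 110×60 + 160×70 = 19600.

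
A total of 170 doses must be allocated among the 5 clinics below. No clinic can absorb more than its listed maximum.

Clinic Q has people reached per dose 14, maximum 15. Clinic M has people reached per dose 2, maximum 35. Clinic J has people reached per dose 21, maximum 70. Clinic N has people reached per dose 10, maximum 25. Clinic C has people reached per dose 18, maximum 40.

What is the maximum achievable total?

Highest people reached per dose first: Clinic J 21 > Clinic C 18 > Clinic Q 14 > Clinic N 10 > Clinic M 2.
Give Clinic J 70 to hit its cap of 70 ; 100 left.
Give Clinic C 40 to hit its cap of 40 ; 60 left.
Clinic Q takes 15 to reach its cap of 15 ; 45 left.
Give Clinic N 25 to hit its cap of 25 ; 20 left.
Only 20 left; Clinic M takes them to reach 20.
Total = 14×15 + 2×20 + 21×70 + 10×25 + 18×40 = 2690.

2690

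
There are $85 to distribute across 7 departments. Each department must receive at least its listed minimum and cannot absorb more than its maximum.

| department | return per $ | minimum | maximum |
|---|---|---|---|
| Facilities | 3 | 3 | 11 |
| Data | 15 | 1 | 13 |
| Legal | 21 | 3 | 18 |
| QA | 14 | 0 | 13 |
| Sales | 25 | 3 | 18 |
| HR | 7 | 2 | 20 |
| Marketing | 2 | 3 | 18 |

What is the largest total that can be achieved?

Meeting every minimum uses 3+1+3+0+3+2+3 = 15 $, leaving 70.
Rank by return per $: Sales 25 > Legal 21 > Data 15 > QA 14 > HR 7 > Facilities 3 > Marketing 2.
Sales: +15 to 18 (cap) → 55 left.
Legal: +15 to 18 (cap) → 40 left.
Data takes 12 more to reach its cap of 13 → 28 left.
QA takes 13 more to reach its cap of 13 → 15 left.
HR has room for 18 more but only 15 remain, so it gets 17.
Total = 3×3 + 15×13 + 21×18 + 14×13 + 25×18 + 7×17 + 2×3 = 1339.

1339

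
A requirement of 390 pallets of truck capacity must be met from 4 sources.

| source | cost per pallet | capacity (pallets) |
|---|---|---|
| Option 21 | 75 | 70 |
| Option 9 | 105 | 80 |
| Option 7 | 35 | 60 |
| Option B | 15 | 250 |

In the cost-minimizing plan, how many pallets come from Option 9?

10

Cheapest first:
Option B (15): use full 250 → 140 pallets to go.
Take 60 from Option 7 at 35 → need 80 more.
Option 21 at 75: take all 70 pallets → 10 still needed.
Take 10 from Option 9 at 105 to finish.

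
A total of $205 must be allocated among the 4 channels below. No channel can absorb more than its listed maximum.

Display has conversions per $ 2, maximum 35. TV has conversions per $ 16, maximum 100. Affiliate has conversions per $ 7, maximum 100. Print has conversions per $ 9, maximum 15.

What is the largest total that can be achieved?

Highest conversions per $ first: TV 16 > Print 9 > Affiliate 7 > Display 2.
TV takes 100 to reach its cap of 100 — 105 left.
Give Print 15 to hit its cap of 15 — 90 left.
Affiliate: +90 (room for 100) → 90. Pool exhausted.
Total = 16×100 + 7×90 + 9×15 = 2365.

2365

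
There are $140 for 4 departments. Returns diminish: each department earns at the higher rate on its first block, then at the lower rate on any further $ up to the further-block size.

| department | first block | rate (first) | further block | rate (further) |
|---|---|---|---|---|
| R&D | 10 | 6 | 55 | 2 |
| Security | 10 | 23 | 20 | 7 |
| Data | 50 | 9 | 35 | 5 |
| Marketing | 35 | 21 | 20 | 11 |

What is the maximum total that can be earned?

Order all 8 blocks by rate: Security/tier1 23 > Marketing/tier1 21 > Marketing/tier2 11 > Data/tier1 9 > Security/tier2 7 > R&D/tier1 6 > Data/tier2 5 > R&D/tier2 2.
Security/tier1 (23): +10 ; 130 left.
Marketing/tier1 (21): +35 ; 95 left.
Marketing tier2 at 11: fill all 20 ; 75 left.
Fill Data tier1 block (50 at 9) ; 25 left.
Security tier2 at 7: fill all 20 ; 5 left.
5 remain; put them into R&D tier1 at 6.
Total = 23×10 + 21×35 + 11×20 + 9×50 + 7×20 + 6×5 = 1805.

1805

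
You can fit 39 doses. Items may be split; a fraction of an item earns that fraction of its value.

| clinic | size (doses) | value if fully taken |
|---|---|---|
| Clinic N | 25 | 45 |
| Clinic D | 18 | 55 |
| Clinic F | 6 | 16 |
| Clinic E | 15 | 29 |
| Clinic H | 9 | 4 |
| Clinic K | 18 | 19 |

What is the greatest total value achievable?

Sort by value density: Clinic D 55/18≈3.06, Clinic F 16/6≈2.67, Clinic E 29/15≈1.93, Clinic N 45/25≈1.8, Clinic K 19/18≈1.06, Clinic H 4/9≈0.444.
All 18 doses of Clinic D fit (value 55) — 21 remain.
Take all of Clinic F (6 doses, value 16) — 15 doses left.
Clinic E: take in full, 15 doses for value 29 — 0 left.
Total value = 100.

100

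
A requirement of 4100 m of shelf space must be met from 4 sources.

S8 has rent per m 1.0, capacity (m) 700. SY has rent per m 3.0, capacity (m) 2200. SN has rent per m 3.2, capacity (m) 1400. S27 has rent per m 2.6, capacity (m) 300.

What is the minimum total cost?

Fill from the cheapest source first.
Take 700 from S8 at 1.0 → need 3400 more.
Take 300 from S27 at 2.6 → need 3100 more.
Take 2200 from SY at 3.0 → need 900 more.
SN (3.2): take the remaining 900 → done.
Cost = 700×1.0 + 300×2.6 + 2200×3.0 + 900×3.2 = 10960.

10960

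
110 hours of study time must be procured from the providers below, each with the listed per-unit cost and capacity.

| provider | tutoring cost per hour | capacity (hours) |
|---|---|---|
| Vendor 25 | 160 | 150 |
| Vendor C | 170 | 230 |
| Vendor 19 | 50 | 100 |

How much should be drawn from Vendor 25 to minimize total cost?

Use providers in increasing cost order.
Vendor 19 (50): use full 100 ; 10 hours to go.
Take 10 from Vendor 25 at 160 to finish.
Vendor C: unused.

10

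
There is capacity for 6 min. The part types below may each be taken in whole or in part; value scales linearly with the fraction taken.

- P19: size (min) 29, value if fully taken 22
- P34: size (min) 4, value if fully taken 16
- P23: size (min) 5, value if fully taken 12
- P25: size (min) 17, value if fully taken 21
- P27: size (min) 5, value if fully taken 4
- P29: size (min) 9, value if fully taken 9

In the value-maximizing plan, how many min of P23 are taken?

Sort by value density: P34 16/4≈4, P23 12/5≈2.4, P25 21/17≈1.24, P29 9/9≈1, P27 4/5≈0.8, P19 22/29≈0.759.
All 4 min of P34 fit (value 16) — 2 remain.
2 min left: a 2/5 share of P23 gives 12×2/5 = 4.8.

2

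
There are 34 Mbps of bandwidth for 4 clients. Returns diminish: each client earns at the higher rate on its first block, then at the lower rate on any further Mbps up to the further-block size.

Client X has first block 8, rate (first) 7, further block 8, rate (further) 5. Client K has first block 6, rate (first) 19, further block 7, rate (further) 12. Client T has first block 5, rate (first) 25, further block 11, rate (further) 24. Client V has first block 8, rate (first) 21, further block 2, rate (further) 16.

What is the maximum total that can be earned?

727

Rank every tier by rate: Client T/T1 25 > Client T/T2 24 > Client V/T1 21 > Client K/T1 19 > Client V/T2 16 > Client K/T2 12 > Client X/T1 7 > Client X/T2 5.
Fill Client T T1 block (5 at 25) — 29 left.
Fill Client T T2 block (11 at 24) — 18 left.
Fill Client V T1 block (8 at 21) — 10 left.
Client K T1 at 19: fill all 6 — 4 left.
Fill Client V T2 block (2 at 16) — 2 left.
2 remain; put them into Client K T2 at 12.
Total = 25×5 + 24×11 + 21×8 + 19×6 + 16×2 + 12×2 = 727.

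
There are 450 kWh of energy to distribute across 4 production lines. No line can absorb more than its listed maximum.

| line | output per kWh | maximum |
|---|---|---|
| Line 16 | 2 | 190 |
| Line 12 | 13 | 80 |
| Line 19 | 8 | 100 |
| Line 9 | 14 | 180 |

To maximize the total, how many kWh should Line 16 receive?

90

Rank by output per kWh: Line 9 14 > Line 12 13 > Line 19 8 > Line 16 2.
Give Line 9 180 to hit its cap of 180 — 270 left.
Line 12: +80 to 80 (cap) — 190 left.
Give Line 19 100 to hit its cap of 100 — 90 left.
Line 16: +90 (room for 190) → 90. Pool exhausted.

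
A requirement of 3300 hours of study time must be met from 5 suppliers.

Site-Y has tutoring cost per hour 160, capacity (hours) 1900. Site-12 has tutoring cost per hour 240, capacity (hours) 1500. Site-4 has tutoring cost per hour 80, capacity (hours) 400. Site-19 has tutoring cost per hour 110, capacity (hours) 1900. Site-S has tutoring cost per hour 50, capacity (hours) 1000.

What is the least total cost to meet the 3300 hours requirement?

Use suppliers in increasing cost order.
Site-S at 50: take all 1000 hours → 2300 still needed.
Site-4 at 80: take all 400 hours → 1900 still needed.
Site-19 (110): use full 1900 → 0 hours to go.
Site-Y, Site-12: unused.
Cost = 1000×50 + 400×80 + 1900×110 = 291000.

291000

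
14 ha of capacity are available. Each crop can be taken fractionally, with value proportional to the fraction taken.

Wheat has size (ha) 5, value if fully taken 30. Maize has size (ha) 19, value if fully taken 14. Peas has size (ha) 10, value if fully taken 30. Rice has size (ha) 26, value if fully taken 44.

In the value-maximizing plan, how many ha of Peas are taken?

9

Sort by value density: Wheat 30/5≈6, Peas 30/10≈3, Rice 44/26≈1.69, Maize 14/19≈0.737.
All 5 ha of Wheat fit (value 30) → 9 remain.
Fill the last 9 ha with part of Peas: 9/10 of it earns 27.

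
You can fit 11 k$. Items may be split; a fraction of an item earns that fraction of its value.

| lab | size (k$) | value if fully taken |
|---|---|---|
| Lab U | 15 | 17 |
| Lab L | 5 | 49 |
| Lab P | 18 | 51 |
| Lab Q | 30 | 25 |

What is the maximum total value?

66

Rank by value-to-size ratio: Lab L 49/5≈9.8, Lab P 51/18≈2.83, Lab U 17/15≈1.13, Lab Q 25/30≈0.833.
Lab L: take in full, 5 k$ for value 49 → 6 left.
Only 6 k$ remain; take 6/18 of Lab P for value 51×6/18 = 17.
Total value = 66.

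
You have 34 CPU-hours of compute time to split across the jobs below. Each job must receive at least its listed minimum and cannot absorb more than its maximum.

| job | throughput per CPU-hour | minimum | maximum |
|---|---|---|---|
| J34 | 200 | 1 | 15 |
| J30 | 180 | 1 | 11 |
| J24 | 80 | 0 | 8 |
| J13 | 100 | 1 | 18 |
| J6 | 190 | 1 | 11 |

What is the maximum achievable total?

Meeting every minimum uses 1+1+0+1+1 = 4 CPU-hours, leaving 30.
Rank by throughput per CPU-hour: J34 200 > J6 190 > J30 180 > J13 100 > J24 80.
J34: +14 to 15 (cap) ; 16 left.
Give J6 10 more to hit its cap of 11 ; 6 left.
J30: +6 (room for 10) → 7. Pool exhausted.
Total = 200×15 + 180×7 + 100×1 + 190×11 = 6450.

6450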